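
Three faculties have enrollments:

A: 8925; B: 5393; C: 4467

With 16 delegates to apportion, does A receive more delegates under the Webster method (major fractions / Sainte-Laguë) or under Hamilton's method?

Hamilton

Webster: A 7, B 5, C 4.
Hamilton: A 8, B 4, C 4.
A gets 7 under Webster and 8 under Hamilton.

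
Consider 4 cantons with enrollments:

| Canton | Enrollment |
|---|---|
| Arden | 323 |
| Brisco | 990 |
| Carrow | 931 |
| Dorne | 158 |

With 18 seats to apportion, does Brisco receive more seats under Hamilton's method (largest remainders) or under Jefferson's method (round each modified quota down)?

Jefferson

Hamilton: Arden 3, Brisco 7, Carrow 7, Dorne 1.
Jefferson: Arden 2, Brisco 8, Carrow 7, Dorne 1.
Brisco gets 7 under Hamilton and 8 under Jefferson.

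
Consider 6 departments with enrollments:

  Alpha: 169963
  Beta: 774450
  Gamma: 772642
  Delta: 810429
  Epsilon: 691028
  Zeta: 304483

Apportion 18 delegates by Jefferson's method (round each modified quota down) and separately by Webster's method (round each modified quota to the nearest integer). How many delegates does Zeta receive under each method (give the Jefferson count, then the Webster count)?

Jefferson: Alpha 1, Beta 4, Gamma 4, Delta 4, Epsilon 4, Zeta 1.
Webster: Alpha 1, Beta 4, Gamma 4, Delta 4, Epsilon 3, Zeta 2.
Zeta gets 1 under Jefferson and 2 under Webster.

1 and 2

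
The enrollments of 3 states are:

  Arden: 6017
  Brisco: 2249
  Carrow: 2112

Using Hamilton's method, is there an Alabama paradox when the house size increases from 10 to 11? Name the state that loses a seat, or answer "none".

At 10 seats: Arden 6, Brisco 2, Carrow 2.
At 11 seats: Arden 6, Brisco 3, Carrow 2.
No state's allocation decreased.

none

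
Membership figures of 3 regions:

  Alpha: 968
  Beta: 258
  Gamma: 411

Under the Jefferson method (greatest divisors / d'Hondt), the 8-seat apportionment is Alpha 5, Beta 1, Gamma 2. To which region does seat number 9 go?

Priority for the next seat is population ÷ (current seats + 1).
Priorities: Alpha 161.333, Beta 129.000, Gamma 137.000.
Highest priority: Alpha.

Alpha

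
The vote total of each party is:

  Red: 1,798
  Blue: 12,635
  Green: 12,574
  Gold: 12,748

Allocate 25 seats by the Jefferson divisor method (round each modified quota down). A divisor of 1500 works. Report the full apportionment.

Red 1, Blue 8, Green 8, Gold 8

With modified divisor 1500: modified quotas Red 1.199, Blue 8.423, Green 8.383, Gold 8.499.
Rounding down: Red 1, Blue 8, Green 8, Gold 8 (total 25).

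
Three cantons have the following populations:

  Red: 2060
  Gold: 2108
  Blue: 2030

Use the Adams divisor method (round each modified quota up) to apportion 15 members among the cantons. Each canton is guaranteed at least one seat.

Standard divisor 6198/15 ≈ 413.2; standard quotas: Red 4.985, Gold 5.102, Blue 4.913.
Rounding up gives 5, 6, 5 = 16 seats, so the divisor must be adjusted.
With modified divisor 500: modified quotas Red 4.120, Gold 4.216, Blue 4.060.
Rounding up: Red 5, Gold 5, Blue 5 (total 15).

Red=5, Gold=5, Blue=5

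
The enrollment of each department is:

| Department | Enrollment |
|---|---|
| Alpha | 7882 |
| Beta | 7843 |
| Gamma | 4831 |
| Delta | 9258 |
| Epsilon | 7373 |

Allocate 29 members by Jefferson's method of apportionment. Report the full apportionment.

Alpha 6, Beta 6, Gamma 4, Delta 7, Epsilon 6

Standard divisor 37187/29 ≈ 1282.31; standard quotas: Alpha 6.147, Beta 6.116, Gamma 3.767, Delta 7.220, Epsilon 5.750.
Rounding down gives 6, 6, 3, 7, 5 = 27 seats, so the divisor must be adjusted.
With modified divisor 1200: modified quotas Alpha 6.568, Beta 6.536, Gamma 4.026, Delta 7.715, Epsilon 6.144.
Rounding down: Alpha 6, Beta 6, Gamma 4, Delta 7, Epsilon 6 (total 29).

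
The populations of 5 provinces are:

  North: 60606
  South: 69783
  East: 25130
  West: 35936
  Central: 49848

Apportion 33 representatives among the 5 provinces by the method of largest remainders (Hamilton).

Standard divisor: 241303 ÷ 33 ≈ 7312.212.
Standard quotas: North 8.2883, South 9.5434, East 3.4367, West 4.9145, Central 6.8171.
Lower quotas: North 8, South 9, East 3, West 4, Central 6 (sum 30, leaving 3 seats).
Remainders in descending order: West 0.9145, Central 0.8171, South 0.5434, East 0.4367, North 0.2883.
The surplus seats go to West, Central, South.

North=8, South=10, East=3, West=5, Central=7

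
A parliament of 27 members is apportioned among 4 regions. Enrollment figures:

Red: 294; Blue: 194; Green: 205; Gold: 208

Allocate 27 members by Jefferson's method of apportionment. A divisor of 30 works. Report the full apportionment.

Red 9, Blue 6, Green 6, Gold 6

With modified divisor 30: modified quotas Red 9.800, Blue 6.467, Green 6.833, Gold 6.933.
Rounding down: Red 9, Blue 6, Green 6, Gold 6 (total 27).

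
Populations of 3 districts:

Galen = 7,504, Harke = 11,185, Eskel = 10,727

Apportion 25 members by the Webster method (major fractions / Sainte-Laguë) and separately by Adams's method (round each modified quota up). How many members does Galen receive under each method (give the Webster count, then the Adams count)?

6 and 7

Webster: Galen 6, Harke 10, Eskel 9.
Adams: Galen 7, Harke 9, Eskel 9.
Galen gets 6 under Webster and 7 under Adams.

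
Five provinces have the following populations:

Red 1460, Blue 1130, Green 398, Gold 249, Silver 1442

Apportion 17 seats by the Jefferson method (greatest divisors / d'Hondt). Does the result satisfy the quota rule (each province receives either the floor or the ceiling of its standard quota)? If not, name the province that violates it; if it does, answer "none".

none

Standard quotas: Red 5.305, Blue 4.106, Green 1.446, Gold 0.905, Silver 5.239.
Jefferson allocation: Red 6, Blue 4, Green 1, Gold 1, Silver 5.
Every allocation lies between the lower and upper quota.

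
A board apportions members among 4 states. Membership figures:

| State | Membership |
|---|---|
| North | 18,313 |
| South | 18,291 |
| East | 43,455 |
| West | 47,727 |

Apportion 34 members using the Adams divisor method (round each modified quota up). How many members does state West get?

13

Standard divisor 127786/34 ≈ 3758.412; standard quotas: North 4.873, South 4.867, East 11.562, West 12.699.
Rounding up gives 5, 5, 12, 13 = 35 seats, so the divisor must be adjusted.
With modified divisor 3960: modified quotas North 4.624, South 4.619, East 10.973, West 12.052.
Rounding up: North 5, South 5, East 11, West 13 (total 34).
West receives 13.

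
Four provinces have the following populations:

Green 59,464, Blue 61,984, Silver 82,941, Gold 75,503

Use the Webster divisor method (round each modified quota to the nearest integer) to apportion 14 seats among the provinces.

Green 3; Blue 3; Silver 4; Gold 4

Standard divisor 279892/14 ≈ 19992.286; standard quotas: Green 2.974, Blue 3.100, Silver 4.149, Gold 3.777.
Rounding to the nearest integer gives Green 3, Blue 3, Silver 4, Gold 4 — total 14, matching the house size, so no adjustment is needed.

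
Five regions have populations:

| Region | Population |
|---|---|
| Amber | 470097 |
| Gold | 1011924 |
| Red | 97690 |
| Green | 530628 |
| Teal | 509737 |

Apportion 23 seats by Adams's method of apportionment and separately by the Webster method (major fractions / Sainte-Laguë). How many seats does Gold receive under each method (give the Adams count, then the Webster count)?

Adams: Amber 4, Gold 8, Red 1, Green 5, Teal 5.
Webster: Amber 4, Gold 9, Red 1, Green 5, Teal 4.
Gold gets 8 under Adams and 9 under Webster.

8 and 9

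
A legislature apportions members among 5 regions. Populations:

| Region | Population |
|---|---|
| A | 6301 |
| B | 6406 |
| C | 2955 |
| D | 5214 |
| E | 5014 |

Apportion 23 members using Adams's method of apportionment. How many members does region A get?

Standard divisor 25890/23 ≈ 1125.652; standard quotas: A 5.598, B 5.691, C 2.625, D 4.632, E 4.454.
Rounding up gives 6, 6, 3, 5, 5 = 25 seats, so the divisor must be adjusted.
With modified divisor 1270: modified quotas A 4.961, B 5.044, C 2.327, D 4.106, E 3.948.
Rounding up: A 5, B 6, C 3, D 5, E 4 (total 23).
A receives 5.

5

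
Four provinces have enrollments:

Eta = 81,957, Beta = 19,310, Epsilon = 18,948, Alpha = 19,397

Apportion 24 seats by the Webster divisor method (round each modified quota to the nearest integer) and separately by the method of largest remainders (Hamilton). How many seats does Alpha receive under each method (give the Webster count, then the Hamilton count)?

3 and 4

Webster: Eta 15, Beta 3, Epsilon 3, Alpha 3.
Hamilton: Eta 14, Beta 3, Epsilon 3, Alpha 4.
Alpha gets 3 under Webster and 4 under Hamilton.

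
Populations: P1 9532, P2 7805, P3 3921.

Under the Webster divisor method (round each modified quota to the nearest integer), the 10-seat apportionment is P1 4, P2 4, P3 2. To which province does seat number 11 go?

P1

Priority for the next seat is population ÷ (current seats + 0.5).
Priorities: P1 2118.222, P2 1734.444, P3 1568.400.
Highest priority: P1.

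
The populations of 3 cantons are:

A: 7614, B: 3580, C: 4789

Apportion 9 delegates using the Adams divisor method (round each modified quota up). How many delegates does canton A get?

4

Standard divisor 15983/9 ≈ 1775.889; standard quotas: A 4.287, B 2.016, C 2.697.
Rounding up gives 5, 3, 3 = 11 seats, so the divisor must be adjusted.
With modified divisor 2100: modified quotas A 3.626, B 1.705, C 2.280.
Rounding up: A 4, B 2, C 3 (total 9).
A receives 4.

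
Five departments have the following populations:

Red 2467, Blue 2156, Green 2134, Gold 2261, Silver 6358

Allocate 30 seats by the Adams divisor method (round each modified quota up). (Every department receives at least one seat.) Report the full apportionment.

Red 5; Blue 4; Green 4; Gold 5; Silver 12

Standard divisor 15376/30 ≈ 512.533; standard quotas: Red 4.813, Blue 4.207, Green 4.164, Gold 4.411, Silver 12.405.
Rounding up gives 5, 5, 5, 5, 13 = 33 seats, so the divisor must be adjusted.
With modified divisor 550: modified quotas Red 4.485, Blue 3.920, Green 3.880, Gold 4.111, Silver 11.560.
Rounding up: Red 5, Blue 4, Green 4, Gold 5, Silver 12 (total 30).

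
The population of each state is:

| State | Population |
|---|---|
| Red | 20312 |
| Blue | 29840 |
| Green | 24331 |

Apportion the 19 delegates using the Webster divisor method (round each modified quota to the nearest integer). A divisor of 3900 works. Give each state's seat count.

Red 5, Blue 8, Green 6

With modified divisor 3900: modified quotas Red 5.208, Blue 7.651, Green 6.239.
Rounding to the nearest integer: Red 5, Blue 8, Green 6 (total 19).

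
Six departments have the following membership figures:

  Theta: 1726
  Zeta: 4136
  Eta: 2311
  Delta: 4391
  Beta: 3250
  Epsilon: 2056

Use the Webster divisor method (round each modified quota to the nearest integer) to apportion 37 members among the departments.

Theta=4, Zeta=8, Eta=5, Delta=9, Beta=7, Epsilon=4

Standard divisor 17870/37 ≈ 482.973; standard quotas: Theta 3.574, Zeta 8.564, Eta 4.785, Delta 9.092, Beta 6.729, Epsilon 4.257.
Rounding to the nearest integer gives 4, 9, 5, 9, 7, 4 = 38 seats, so the divisor must be adjusted.
With modified divisor 490: modified quotas Theta 3.522, Zeta 8.441, Eta 4.716, Delta 8.961, Beta 6.633, Epsilon 4.196.
Rounding to the nearest integer: Theta 4, Zeta 8, Eta 5, Delta 9, Beta 7, Epsilon 4 (total 37).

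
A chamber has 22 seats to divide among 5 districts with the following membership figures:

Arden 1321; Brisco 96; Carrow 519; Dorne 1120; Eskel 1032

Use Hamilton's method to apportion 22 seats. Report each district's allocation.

Total 4088; standard divisor 4088/22 ≈ 185.818.
Standard quotas: Arden 7.109, Brisco 0.517, Carrow 2.793, Dorne 6.027, Eskel 5.554.
Lower quotas: Arden 7, Brisco 0, Carrow 2, Dorne 6, Eskel 5 (sum 20, leaving 2 seats).
Remainders in descending order: Carrow 0.793, Eskel 0.554, Brisco 0.517, Arden 0.109, Dorne 0.027.
Largest remainders: Carrow, Eskel receive the extra seats.

Arden 7, Brisco 0, Carrow 3, Dorne 6, Eskel 6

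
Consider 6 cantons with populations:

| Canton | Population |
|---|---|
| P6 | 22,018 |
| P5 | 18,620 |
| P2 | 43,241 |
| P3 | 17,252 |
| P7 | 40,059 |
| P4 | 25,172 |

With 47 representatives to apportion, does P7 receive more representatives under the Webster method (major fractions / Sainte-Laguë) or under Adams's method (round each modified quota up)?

Webster

Webster: P6 6, P5 5, P2 12, P3 5, P7 12, P4 7.
Adams: P6 6, P5 6, P2 12, P3 5, P7 11, P4 7.
P7 gets 12 under Webster and 11 under Adams.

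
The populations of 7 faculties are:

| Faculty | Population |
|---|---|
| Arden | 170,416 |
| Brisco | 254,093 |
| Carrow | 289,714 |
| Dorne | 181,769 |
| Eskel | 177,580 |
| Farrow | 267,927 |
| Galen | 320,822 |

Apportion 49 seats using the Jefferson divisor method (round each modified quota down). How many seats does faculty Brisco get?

Standard divisor 1662321/49 ≈ 33924.918; standard quotas: Arden 5.023, Brisco 7.490, Carrow 8.540, Dorne 5.358, Eskel 5.235, Farrow 7.898, Galen 9.457.
Rounding down gives 5, 7, 8, 5, 5, 7, 9 = 46 seats, so the divisor must be adjusted.
With modified divisor 31900: modified quotas Arden 5.342, Brisco 7.965, Carrow 9.082, Dorne 5.698, Eskel 5.567, Farrow 8.399, Galen 10.057.
Rounding down: Arden 5, Brisco 7, Carrow 9, Dorne 5, Eskel 5, Farrow 8, Galen 10 (total 49).
Brisco receives 7.

7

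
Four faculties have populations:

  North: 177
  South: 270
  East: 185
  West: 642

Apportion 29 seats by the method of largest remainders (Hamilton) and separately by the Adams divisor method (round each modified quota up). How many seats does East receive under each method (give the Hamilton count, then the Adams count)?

Hamilton: North 4, South 6, East 4, West 15.
Adams: North 4, South 6, East 5, West 14.
East gets 4 under Hamilton and 5 under Adams.

4 and 5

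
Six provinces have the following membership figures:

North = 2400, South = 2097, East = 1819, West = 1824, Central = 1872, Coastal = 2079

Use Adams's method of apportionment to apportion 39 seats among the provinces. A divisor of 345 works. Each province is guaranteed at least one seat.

North 7, South 7, East 6, West 6, Central 6, Coastal 7

With modified divisor 345: modified quotas North 6.957, South 6.078, East 5.272, West 5.287, Central 5.426, Coastal 6.026.
Rounding up: North 7, South 7, East 6, West 6, Central 6, Coastal 7 (total 39).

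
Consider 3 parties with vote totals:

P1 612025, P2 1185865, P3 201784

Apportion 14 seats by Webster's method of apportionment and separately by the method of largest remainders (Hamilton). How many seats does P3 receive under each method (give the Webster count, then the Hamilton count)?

Webster: P1 4, P2 9, P3 1.
Hamilton: P1 4, P2 8, P3 2.
P3 gets 1 under Webster and 2 under Hamilton.

1 and 2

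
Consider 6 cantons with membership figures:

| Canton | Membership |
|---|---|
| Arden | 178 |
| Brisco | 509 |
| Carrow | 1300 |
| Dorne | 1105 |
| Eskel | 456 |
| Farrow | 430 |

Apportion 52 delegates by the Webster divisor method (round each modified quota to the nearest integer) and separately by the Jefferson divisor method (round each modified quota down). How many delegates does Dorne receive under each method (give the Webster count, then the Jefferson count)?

Webster: Arden 2, Brisco 7, Carrow 17, Dorne 14, Eskel 6, Farrow 6.
Jefferson: Arden 2, Brisco 7, Carrow 17, Dorne 15, Eskel 6, Farrow 5.
Dorne gets 14 under Webster and 15 under Jefferson.

14 and 15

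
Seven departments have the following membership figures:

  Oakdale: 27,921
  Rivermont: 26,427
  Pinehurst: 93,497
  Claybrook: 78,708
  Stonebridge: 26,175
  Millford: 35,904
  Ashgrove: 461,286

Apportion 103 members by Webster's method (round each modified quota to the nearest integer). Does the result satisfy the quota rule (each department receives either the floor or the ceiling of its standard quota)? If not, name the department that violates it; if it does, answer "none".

Ashgrove

Standard quotas: Oakdale 3.835, Rivermont 3.630, Pinehurst 12.842, Claybrook 10.810, Stonebridge 3.595, Millford 4.931, Ashgrove 63.357.
Webster allocation: Oakdale 4, Rivermont 4, Pinehurst 13, Claybrook 11, Stonebridge 4, Millford 5, Ashgrove 62.
Ashgrove has quota 63.357 (lower 63, upper 64) but receives 62 — outside the quota interval.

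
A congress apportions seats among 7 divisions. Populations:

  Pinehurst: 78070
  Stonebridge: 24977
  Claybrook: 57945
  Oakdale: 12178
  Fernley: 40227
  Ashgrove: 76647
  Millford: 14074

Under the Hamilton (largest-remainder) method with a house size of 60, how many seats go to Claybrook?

12

Standard divisor: 304118 ÷ 60 ≈ 5068.633.
Standard quotas: Pinehurst 15.4026, Stonebridge 4.9278, Claybrook 11.4321, Oakdale 2.4026, Fernley 7.9365, Ashgrove 15.1218, Millford 2.7767.
Lower quotas: Pinehurst 15, Stonebridge 4, Claybrook 11, Oakdale 2, Fernley 7, Ashgrove 15, Millford 2 (sum 56, leaving 4 seats).
Remainders in descending order: Fernley 0.9365, Stonebridge 0.9278, Millford 0.7767, Claybrook 0.4321, Oakdale 0.4026, Pinehurst 0.4026, Ashgrove 0.1218.
Largest remainders: Fernley, Stonebridge, Millford, Claybrook receive the extra seats.
Claybrook receives 12.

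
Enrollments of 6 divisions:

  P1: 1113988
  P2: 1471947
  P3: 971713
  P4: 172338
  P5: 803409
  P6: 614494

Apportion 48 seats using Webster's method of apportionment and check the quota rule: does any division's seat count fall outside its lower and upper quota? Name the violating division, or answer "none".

none

Standard quotas: P1 10.387, P2 13.725, P3 9.060, P4 1.607, P5 7.491, P6 5.730.
Webster allocation: P1 10, P2 14, P3 9, P4 2, P5 7, P6 6.
Every allocation lies between the lower and upper quota.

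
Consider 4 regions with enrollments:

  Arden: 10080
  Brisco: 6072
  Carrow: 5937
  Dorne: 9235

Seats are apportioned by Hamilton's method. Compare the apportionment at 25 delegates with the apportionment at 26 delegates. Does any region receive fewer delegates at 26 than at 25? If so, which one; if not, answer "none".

At 25 seats: Arden 8, Brisco 5, Carrow 5, Dorne 7.
At 26 seats: Arden 8, Brisco 5, Carrow 5, Dorne 8.
No region's allocation decreased.

none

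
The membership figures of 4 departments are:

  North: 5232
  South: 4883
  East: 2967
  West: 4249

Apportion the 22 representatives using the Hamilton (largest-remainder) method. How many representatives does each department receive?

The standard divisor is 17331/22 ≈ 787.773.
Standard quotas: North 6.6415, South 6.1985, East 3.7663, West 5.3937.
Lower quotas: North 6, South 6, East 3, West 5 (sum 20, leaving 2 seats).
Remainders in descending order: East 0.7663, North 0.6415, West 0.3937, South 0.1985.
The surplus seats go to East, North.

North 7; South 6; East 4; West 5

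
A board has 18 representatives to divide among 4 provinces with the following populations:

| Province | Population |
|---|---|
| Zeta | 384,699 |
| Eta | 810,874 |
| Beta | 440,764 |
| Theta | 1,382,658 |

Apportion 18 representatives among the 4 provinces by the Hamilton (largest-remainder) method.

Total 3018995; standard divisor 3018995/18 ≈ 167721.944.
Standard quotas: Zeta 2.2937, Eta 4.8346, Beta 2.6279, Theta 8.2438.
Lower quotas: Zeta 2, Eta 4, Beta 2, Theta 8 (sum 16, leaving 2 seats).
Remainders in descending order: Eta 0.8346, Beta 0.6279, Zeta 0.2937, Theta 0.2438.
The surplus seats go to Eta, Beta.

Zeta 2, Eta 5, Beta 3, Theta 8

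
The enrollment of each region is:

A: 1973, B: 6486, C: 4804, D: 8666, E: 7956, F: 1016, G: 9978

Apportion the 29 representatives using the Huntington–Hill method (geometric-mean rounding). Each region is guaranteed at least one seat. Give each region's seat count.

With divisor 1423: modified quotas A 1.387, B 4.558, C 3.376, D 6.090, E 5.591, F 0.714, G 7.012.
Geometric-mean thresholds: A √(1·2)=1.414, B √(4·5)=4.472, C √(3·4)=3.464, D √(6·7)=6.481, E √(5·6)=5.477, F (min 1), G √(7·8)=7.483.
Each quota rounded against its threshold gives A 1, B 5, C 3, D 6, E 6, F 1, G 7 (total 29).

A 1; B 5; C 3; D 6; E 6; F 1; G 7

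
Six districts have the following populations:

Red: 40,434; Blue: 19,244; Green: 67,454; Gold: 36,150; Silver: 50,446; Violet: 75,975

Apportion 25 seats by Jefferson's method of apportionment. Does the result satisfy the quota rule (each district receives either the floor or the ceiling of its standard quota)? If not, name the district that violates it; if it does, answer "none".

none

Standard quotas: Red 3.489, Blue 1.661, Green 5.821, Gold 3.120, Silver 4.353, Violet 6.556.
Jefferson allocation: Red 4, Blue 1, Green 6, Gold 3, Silver 4, Violet 7.
Every allocation lies between the lower and upper quota.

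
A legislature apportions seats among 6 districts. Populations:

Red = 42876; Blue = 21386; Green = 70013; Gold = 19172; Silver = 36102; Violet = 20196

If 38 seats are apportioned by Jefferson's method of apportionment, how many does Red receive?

8

Standard divisor 209745/38 ≈ 5519.605; standard quotas: Red 7.768, Blue 3.875, Green 12.684, Gold 3.473, Silver 6.541, Violet 3.659.
Rounding down gives 7, 3, 12, 3, 6, 3 = 34 seats, so the divisor must be adjusted.
With modified divisor 5100: modified quotas Red 8.407, Blue 4.193, Green 13.728, Gold 3.759, Silver 7.079, Violet 3.960.
Rounding down: Red 8, Blue 4, Green 13, Gold 3, Silver 7, Violet 3 (total 38).
Red receives 8.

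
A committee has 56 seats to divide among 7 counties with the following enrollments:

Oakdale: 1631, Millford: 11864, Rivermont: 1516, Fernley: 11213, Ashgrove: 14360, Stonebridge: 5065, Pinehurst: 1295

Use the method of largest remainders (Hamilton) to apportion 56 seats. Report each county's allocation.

Oakdale: 2, Millford: 14, Rivermont: 2, Fernley: 13, Ashgrove: 17, Stonebridge: 6, Pinehurst: 2

Total 46944; standard divisor 46944/56 ≈ 838.286.
Standard quotas: Oakdale 1.9456, Millford 14.1527, Rivermont 1.8085, Fernley 13.3761, Ashgrove 17.1302, Stonebridge 6.0421, Pinehurst 1.5448.
Lower quotas: Oakdale 1, Millford 14, Rivermont 1, Fernley 13, Ashgrove 17, Stonebridge 6, Pinehurst 1 (sum 53, leaving 3 seats).
Remainders in descending order: Oakdale 0.9456, Rivermont 0.8085, Pinehurst 0.5448, Fernley 0.3761, Millford 0.1527, Ashgrove 0.1302, Stonebridge 0.0421.
Largest remainders: Oakdale, Rivermont, Pinehurst receive the extra seats.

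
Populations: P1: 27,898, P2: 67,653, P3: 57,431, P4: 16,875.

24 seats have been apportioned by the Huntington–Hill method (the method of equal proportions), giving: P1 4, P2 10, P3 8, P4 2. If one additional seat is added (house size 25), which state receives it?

P4

Priority for the next seat is population ÷ (√(s·(s+1))).
Priorities: P1 6238.182, P2 6450.460, P3 6768.308, P4 6889.190.
Highest priority: P4.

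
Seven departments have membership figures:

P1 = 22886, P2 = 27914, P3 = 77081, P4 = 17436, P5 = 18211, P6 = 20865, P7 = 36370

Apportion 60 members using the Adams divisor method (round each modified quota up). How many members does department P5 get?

5

Standard divisor 220763/60 ≈ 3679.383; standard quotas: P1 6.220, P2 7.587, P3 20.949, P4 4.739, P5 4.949, P6 5.671, P7 9.885.
Rounding up gives 7, 8, 21, 5, 5, 6, 10 = 62 seats, so the divisor must be adjusted.
With modified divisor 3900: modified quotas P1 5.868, P2 7.157, P3 19.764, P4 4.471, P5 4.669, P6 5.350, P7 9.326.
Rounding up: P1 6, P2 8, P3 20, P4 5, P5 5, P6 6, P7 10 (total 60).
P5 receives 5.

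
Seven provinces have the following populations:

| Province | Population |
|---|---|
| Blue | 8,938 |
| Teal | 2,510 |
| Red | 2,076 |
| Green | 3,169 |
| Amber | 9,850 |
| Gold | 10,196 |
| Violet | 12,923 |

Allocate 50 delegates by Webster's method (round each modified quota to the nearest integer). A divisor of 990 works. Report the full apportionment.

With modified divisor 990: modified quotas Blue 9.028, Teal 2.535, Red 2.097, Green 3.201, Amber 9.949, Gold 10.299, Violet 13.054.
Rounding to the nearest integer: Blue 9, Teal 3, Red 2, Green 3, Amber 10, Gold 10, Violet 13 (total 50).

Blue=9; Teal=3; Red=2; Green=3; Amber=10; Gold=10; Violet=13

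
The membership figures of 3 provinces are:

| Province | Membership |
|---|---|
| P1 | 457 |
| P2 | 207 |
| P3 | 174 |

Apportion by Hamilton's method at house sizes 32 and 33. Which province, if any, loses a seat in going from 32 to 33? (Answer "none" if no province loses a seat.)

At 32 seats: P1 17, P2 8, P3 7.
At 33 seats: P1 18, P2 8, P3 7.
No province's allocation decreased.

none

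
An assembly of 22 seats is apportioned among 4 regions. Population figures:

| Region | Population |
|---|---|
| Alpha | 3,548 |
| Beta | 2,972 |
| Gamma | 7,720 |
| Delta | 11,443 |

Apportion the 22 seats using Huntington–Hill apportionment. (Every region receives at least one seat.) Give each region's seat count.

With divisor 1199: modified quotas Alpha 2.959, Beta 2.479, Gamma 6.439, Delta 9.544.
Geometric-mean thresholds: Alpha √(2·3)=2.449, Beta √(2·3)=2.449, Gamma √(6·7)=6.481, Delta √(9·10)=9.487.
Each quota rounded against its threshold gives Alpha 3, Beta 3, Gamma 6, Delta 10 (total 22).

Alpha: 3, Beta: 3, Gamma: 6, Delta: 10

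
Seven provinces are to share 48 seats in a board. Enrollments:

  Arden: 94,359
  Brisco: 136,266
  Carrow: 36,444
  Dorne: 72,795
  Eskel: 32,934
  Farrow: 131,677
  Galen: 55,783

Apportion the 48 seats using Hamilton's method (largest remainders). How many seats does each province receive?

Arden 8, Brisco 12, Carrow 3, Dorne 6, Eskel 3, Farrow 11, Galen 5

Total 560258; standard divisor 560258/48 ≈ 11672.042.
Standard quotas: Arden 8.0842, Brisco 11.6746, Carrow 3.1223, Dorne 6.2367, Eskel 2.8216, Farrow 11.2814, Galen 4.7792.
Lower quotas: Arden 8, Brisco 11, Carrow 3, Dorne 6, Eskel 2, Farrow 11, Galen 4 (sum 45, leaving 3 seats).
Remainders in descending order: Eskel 0.8216, Galen 0.7792, Brisco 0.6746, Farrow 0.2814, Dorne 0.2367, Carrow 0.1223, Arden 0.0842.
The surplus seats go to Eskel, Galen, Brisco.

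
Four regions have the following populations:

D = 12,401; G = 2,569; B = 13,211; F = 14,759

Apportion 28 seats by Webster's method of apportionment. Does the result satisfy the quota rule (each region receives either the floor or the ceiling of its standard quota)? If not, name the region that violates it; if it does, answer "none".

Standard quotas: D 8.086, G 1.675, B 8.615, F 9.624.
Webster allocation: D 8, G 2, B 9, F 9.
Every allocation lies between the lower and upper quota.

none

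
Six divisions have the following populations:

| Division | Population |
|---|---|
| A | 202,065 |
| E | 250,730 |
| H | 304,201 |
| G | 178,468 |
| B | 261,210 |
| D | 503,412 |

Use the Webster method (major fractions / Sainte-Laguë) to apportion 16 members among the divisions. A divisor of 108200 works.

With modified divisor 108200: modified quotas A 1.868, E 2.317, H 2.811, G 1.649, B 2.414, D 4.653.
Rounding to the nearest integer: A 2, E 2, H 3, G 2, B 2, D 5 (total 16).

A=2, E=2, H=3, G=2, B=2, D=5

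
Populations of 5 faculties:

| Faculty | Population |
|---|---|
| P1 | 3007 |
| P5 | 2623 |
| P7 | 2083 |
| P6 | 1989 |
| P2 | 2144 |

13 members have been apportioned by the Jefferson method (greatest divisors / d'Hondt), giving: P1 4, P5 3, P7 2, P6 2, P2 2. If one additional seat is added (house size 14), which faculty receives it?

Priority for the next seat is population ÷ (current seats + 1).
Priorities: P1 601.400, P5 655.750, P7 694.333, P6 663.000, P2 714.667.
Highest priority: P2.

P2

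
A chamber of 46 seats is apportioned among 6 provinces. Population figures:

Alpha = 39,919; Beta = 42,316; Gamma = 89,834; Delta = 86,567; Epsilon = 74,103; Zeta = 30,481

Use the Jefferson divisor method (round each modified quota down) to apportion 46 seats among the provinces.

Standard divisor 363220/46 ≈ 7896.087; standard quotas: Alpha 5.056, Beta 5.359, Gamma 11.377, Delta 10.963, Epsilon 9.385, Zeta 3.860.
Rounding down gives 5, 5, 11, 10, 9, 3 = 43 seats, so the divisor must be adjusted.
With modified divisor 7450: modified quotas Alpha 5.358, Beta 5.680, Gamma 12.058, Delta 11.620, Epsilon 9.947, Zeta 4.091.
Rounding down: Alpha 5, Beta 5, Gamma 12, Delta 11, Epsilon 9, Zeta 4 (total 46).

Alpha 5, Beta 5, Gamma 12, Delta 11, Epsilon 9, Zeta 4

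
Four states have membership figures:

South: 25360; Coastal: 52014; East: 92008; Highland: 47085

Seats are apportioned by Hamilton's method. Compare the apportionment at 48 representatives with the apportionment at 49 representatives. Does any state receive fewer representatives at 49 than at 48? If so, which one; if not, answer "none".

none

At 48 seats: South 6, Coastal 12, East 20, Highland 10.
At 49 seats: South 6, Coastal 12, East 21, Highland 10.
No state's allocation decreased.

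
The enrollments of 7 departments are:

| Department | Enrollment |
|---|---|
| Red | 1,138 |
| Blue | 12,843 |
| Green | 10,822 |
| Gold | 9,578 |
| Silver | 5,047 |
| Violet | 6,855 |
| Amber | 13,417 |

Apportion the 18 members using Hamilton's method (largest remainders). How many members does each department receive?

Red=0; Blue=4; Green=3; Gold=3; Silver=2; Violet=2; Amber=4

The standard divisor is 59700/18 ≈ 3316.667.
Standard quotas: Red 0.3431, Blue 3.8723, Green 3.2629, Gold 2.8878, Silver 1.5217, Violet 2.0668, Amber 4.0453.
Lower quotas: Red 0, Blue 3, Green 3, Gold 2, Silver 1, Violet 2, Amber 4 (sum 15, leaving 3 seats).
Remainders in descending order: Gold 0.8878, Blue 0.8723, Silver 0.5217, Red 0.3431, Green 0.2629, Violet 0.0668, Amber 0.0453.
Largest remainders: Gold, Blue, Silver receive the extra seats.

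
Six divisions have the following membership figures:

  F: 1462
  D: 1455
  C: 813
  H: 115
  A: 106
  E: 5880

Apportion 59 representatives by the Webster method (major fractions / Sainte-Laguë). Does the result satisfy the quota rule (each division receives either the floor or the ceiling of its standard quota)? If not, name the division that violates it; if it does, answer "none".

E

Standard quotas: F 8.774, D 8.732, C 4.879, H 0.690, A 0.636, E 35.288.
Webster allocation: F 9, D 9, C 5, H 1, A 1, E 34.
E has quota 35.288 (lower 35, upper 36) but receives 34 — outside the quota interval.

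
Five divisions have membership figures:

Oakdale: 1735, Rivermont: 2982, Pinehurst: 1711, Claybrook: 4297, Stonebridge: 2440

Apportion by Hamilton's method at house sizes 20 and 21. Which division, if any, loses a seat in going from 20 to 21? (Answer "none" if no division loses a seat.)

Pinehurst

At 20 seats: Oakdale 3, Rivermont 4, Pinehurst 3, Claybrook 6, Stonebridge 4.
At 21 seats: Oakdale 3, Rivermont 5, Pinehurst 2, Claybrook 7, Stonebridge 4.
Pinehurst drops from 3 to 2.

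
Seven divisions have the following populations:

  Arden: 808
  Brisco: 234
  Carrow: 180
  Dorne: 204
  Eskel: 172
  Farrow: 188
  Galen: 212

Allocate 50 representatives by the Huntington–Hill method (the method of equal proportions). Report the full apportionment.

With divisor 40: modified quotas Arden 20.200, Brisco 5.850, Carrow 4.500, Dorne 5.100, Eskel 4.300, Farrow 4.700, Galen 5.300.
Geometric-mean thresholds: Arden √(20·21)=20.494, Brisco √(5·6)=5.477, Carrow √(4·5)=4.472, Dorne √(5·6)=5.477, Eskel √(4·5)=4.472, Farrow √(4·5)=4.472, Galen √(5·6)=5.477.
Each quota rounded against its threshold gives Arden 20, Brisco 6, Carrow 5, Dorne 5, Eskel 4, Farrow 5, Galen 5 (total 50).

Arden: 20; Brisco: 6; Carrow: 5; Dorne: 5; Eskel: 4; Farrow: 5; Galen: 5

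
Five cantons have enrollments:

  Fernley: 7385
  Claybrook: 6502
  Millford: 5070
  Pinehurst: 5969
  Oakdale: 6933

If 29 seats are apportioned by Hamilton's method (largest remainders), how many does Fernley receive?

7

The standard divisor is 31859/29 ≈ 1098.586.
Standard quotas: Fernley 6.7223, Claybrook 5.9185, Millford 4.6150, Pinehurst 5.4333, Oakdale 6.3108.
Lower quotas: Fernley 6, Claybrook 5, Millford 4, Pinehurst 5, Oakdale 6 (sum 26, leaving 3 seats).
Remainders in descending order: Claybrook 0.9185, Fernley 0.7223, Millford 0.6150, Pinehurst 0.4333, Oakdale 0.3108.
Largest remainders: Claybrook, Fernley, Millford receive the extra seats.
Fernley receives 7.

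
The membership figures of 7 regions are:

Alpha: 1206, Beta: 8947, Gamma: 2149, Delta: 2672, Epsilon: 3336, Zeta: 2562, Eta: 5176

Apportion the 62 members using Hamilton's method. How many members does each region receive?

Standard divisor: 26048 ÷ 62 ≈ 420.129.
Standard quotas: Alpha 2.8705, Beta 21.2958, Gamma 5.1151, Delta 6.3600, Epsilon 7.9404, Zeta 6.0981, Eta 12.3200.
Lower quotas: Alpha 2, Beta 21, Gamma 5, Delta 6, Epsilon 7, Zeta 6, Eta 12 (sum 59, leaving 3 seats).
Remainders in descending order: Epsilon 0.9404, Alpha 0.8705, Delta 0.3600, Eta 0.3200, Beta 0.2958, Gamma 0.1151, Zeta 0.0981.
Largest remainders: Epsilon, Alpha, Delta receive the extra seats.

Alpha 3, Beta 21, Gamma 5, Delta 7, Epsilon 8, Zeta 6, Eta 12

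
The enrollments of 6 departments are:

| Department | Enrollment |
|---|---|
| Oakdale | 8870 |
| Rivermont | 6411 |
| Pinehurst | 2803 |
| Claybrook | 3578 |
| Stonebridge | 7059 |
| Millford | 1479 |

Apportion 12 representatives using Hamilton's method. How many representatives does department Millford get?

The standard divisor is 30200/12 ≈ 2516.667.
Standard quotas: Oakdale 3.5245, Rivermont 2.5474, Pinehurst 1.1138, Claybrook 1.4217, Stonebridge 2.8049, Millford 0.5877.
Lower quotas: Oakdale 3, Rivermont 2, Pinehurst 1, Claybrook 1, Stonebridge 2, Millford 0 (sum 9, leaving 3 seats).
Remainders in descending order: Stonebridge 0.8049, Millford 0.5877, Rivermont 0.5474, Oakdale 0.5245, Claybrook 0.4217, Pinehurst 0.1138.
Largest remainders: Stonebridge, Millford, Rivermont receive the extra seats.
Millford receives 1.

1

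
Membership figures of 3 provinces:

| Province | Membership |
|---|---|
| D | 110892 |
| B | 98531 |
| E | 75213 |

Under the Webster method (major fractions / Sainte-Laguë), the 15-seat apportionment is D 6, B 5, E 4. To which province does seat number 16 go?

B

Priority for the next seat is population ÷ (current seats + 0.5).
Priorities: D 17060.308, B 17914.727, E 16714.000.
Highest priority: B.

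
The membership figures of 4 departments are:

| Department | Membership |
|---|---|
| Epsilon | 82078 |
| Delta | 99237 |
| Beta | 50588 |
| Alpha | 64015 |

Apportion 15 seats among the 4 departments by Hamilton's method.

Epsilon 4, Delta 5, Beta 3, Alpha 3

The standard divisor is 295918/15 ≈ 19727.867.
Standard quotas: Epsilon 4.1605, Delta 5.0303, Beta 2.5643, Alpha 3.2449.
Lower quotas: Epsilon 4, Delta 5, Beta 2, Alpha 3 (sum 14, leaving 1 seat).
Remainders in descending order: Beta 0.5643, Alpha 0.2449, Epsilon 0.1605, Delta 0.0303.
Largest remainder: Beta receives the extra seat.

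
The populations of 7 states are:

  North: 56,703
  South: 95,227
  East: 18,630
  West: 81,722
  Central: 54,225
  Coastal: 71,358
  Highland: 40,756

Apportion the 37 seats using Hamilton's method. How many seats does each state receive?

North=5; South=8; East=2; West=7; Central=5; Coastal=6; Highland=4

The standard divisor is 418621/37 ≈ 11314.081.
Standard quotas: North 5.0117, South 8.4167, East 1.6466, West 7.2230, Central 4.7927, Coastal 6.3070, Highland 3.6022.
Lower quotas: North 5, South 8, East 1, West 7, Central 4, Coastal 6, Highland 3 (sum 34, leaving 3 seats).
Remainders in descending order: Central 0.7927, East 0.6466, Highland 0.6022, South 0.4167, Coastal 0.3070, West 0.2230, North 0.0117.
The surplus seats go to Central, East, Highland.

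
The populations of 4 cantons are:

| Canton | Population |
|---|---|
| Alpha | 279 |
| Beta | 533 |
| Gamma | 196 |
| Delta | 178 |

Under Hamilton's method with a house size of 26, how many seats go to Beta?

Standard divisor: 1186 ÷ 26 ≈ 45.615.
Standard quotas: Alpha 6.116, Beta 11.685, Gamma 4.297, Delta 3.902.
Lower quotas: Alpha 6, Beta 11, Gamma 4, Delta 3 (sum 24, leaving 2 seats).
Remainders in descending order: Delta 0.902, Beta 0.685, Gamma 0.297, Alpha 0.116.
Largest remainders: Delta, Beta receive the extra seats.
Beta receives 12.

12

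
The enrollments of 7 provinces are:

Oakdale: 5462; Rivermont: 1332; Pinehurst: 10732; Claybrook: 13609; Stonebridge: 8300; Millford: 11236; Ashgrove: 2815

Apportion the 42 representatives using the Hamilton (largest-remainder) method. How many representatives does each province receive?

Oakdale: 4, Rivermont: 1, Pinehurst: 8, Claybrook: 11, Stonebridge: 7, Millford: 9, Ashgrove: 2

Total 53486; standard divisor 53486/42 ≈ 1273.476.
Standard quotas: Oakdale 4.2890, Rivermont 1.0460, Pinehurst 8.4273, Claybrook 10.6865, Stonebridge 6.5176, Millford 8.8231, Ashgrove 2.2105.
Lower quotas: Oakdale 4, Rivermont 1, Pinehurst 8, Claybrook 10, Stonebridge 6, Millford 8, Ashgrove 2 (sum 39, leaving 3 seats).
Remainders in descending order: Millford 0.8231, Claybrook 0.6865, Stonebridge 0.5176, Pinehurst 0.4273, Oakdale 0.2890, Ashgrove 0.2105, Rivermont 0.0460.
Largest remainders: Millford, Claybrook, Stonebridge receive the extra seats.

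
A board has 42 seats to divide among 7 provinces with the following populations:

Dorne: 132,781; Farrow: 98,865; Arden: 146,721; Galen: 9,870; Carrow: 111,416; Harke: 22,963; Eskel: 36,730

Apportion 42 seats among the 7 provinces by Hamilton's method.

Standard divisor: 559346 ÷ 42 ≈ 13317.762.
Standard quotas: Dorne 9.9702, Farrow 7.4235, Arden 11.0169, Galen 0.7411, Carrow 8.3660, Harke 1.7242, Eskel 2.7580.
Lower quotas: Dorne 9, Farrow 7, Arden 11, Galen 0, Carrow 8, Harke 1, Eskel 2 (sum 38, leaving 4 seats).
Remainders in descending order: Dorne 0.9702, Eskel 0.7580, Galen 0.7411, Harke 0.7242, Farrow 0.4235, Carrow 0.3660, Arden 0.0169.
Largest remainders: Dorne, Eskel, Galen, Harke receive the extra seats.

Dorne 10, Farrow 7, Arden 11, Galen 1, Carrow 8, Harke 2, Eskel 3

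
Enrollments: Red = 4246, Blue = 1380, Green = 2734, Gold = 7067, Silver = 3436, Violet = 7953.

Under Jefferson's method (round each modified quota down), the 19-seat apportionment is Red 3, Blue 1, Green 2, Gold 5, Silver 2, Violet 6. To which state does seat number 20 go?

Gold

Priority for the next seat is population ÷ (current seats + 1).
Priorities: Red 1061.500, Blue 690.000, Green 911.333, Gold 1177.833, Silver 1145.333, Violet 1136.143.
Highest priority: Gold.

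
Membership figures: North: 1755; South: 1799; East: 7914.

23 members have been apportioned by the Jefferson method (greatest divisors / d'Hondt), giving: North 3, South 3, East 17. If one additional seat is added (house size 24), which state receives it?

Priority for the next seat is population ÷ (current seats + 1).
Priorities: North 438.750, South 449.750, East 439.667.
Highest priority: South.

South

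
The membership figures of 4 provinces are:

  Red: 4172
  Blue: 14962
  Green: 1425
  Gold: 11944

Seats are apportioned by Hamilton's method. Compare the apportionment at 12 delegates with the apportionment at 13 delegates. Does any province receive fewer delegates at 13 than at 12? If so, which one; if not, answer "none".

At 12 seats: Red 2, Blue 5, Green 1, Gold 4.
At 13 seats: Red 2, Blue 6, Green 0, Gold 5.
Green drops from 1 to 0.

Green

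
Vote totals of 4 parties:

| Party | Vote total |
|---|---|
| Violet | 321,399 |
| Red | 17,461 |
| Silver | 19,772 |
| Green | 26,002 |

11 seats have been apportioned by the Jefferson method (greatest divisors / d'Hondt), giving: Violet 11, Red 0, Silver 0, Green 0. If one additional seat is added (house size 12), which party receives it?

Priority for the next seat is population ÷ (current seats + 1).
Priorities: Violet 26783.250, Red 17461.000, Silver 19772.000, Green 26002.000.
Highest priority: Violet.

Violet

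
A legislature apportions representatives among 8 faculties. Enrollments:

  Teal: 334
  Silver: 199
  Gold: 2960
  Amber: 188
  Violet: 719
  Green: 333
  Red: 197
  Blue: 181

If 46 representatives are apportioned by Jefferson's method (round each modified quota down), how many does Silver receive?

Standard divisor 5111/46 ≈ 111.109; standard quotas: Teal 3.006, Silver 1.791, Gold 26.641, Amber 1.692, Violet 6.471, Green 2.997, Red 1.773, Blue 1.629.
Rounding down gives 3, 1, 26, 1, 6, 2, 1, 1 = 41 seats, so the divisor must be adjusted.
With modified divisor 101: modified quotas Teal 3.307, Silver 1.970, Gold 29.307, Amber 1.861, Violet 7.119, Green 3.297, Red 1.950, Blue 1.792.
Rounding down: Teal 3, Silver 1, Gold 29, Amber 1, Violet 7, Green 3, Red 1, Blue 1 (total 46).
Silver receives 1.

1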